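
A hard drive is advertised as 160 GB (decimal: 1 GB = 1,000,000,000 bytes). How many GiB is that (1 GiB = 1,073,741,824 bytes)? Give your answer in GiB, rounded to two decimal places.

149.01 GiB

160 GB = 160 × 10^9 bytes = 160,000,000,000 bytes
1 GiB = 2^30 bytes = 1,073,741,824 bytes
160,000,000,000 / 1,073,741,824 = 149.01 GiB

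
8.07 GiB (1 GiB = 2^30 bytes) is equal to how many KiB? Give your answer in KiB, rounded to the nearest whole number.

8,462,008 KiB

8.07 GiB = 8.07 × 2^30 bytes = 8,665,096,519.68 bytes
1 KiB = 2^10 bytes = 1,024 bytes
8,665,096,519.68 / 1,024 = 8,462,008 KiB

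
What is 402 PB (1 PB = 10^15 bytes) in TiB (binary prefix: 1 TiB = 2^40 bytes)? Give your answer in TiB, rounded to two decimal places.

365,616.87 TiB

402 PB × 1,000,000,000,000,000 bytes/PB = 402,000,000,000,000,000 bytes
1 TiB = 2^40 bytes = 1,099,511,627,776 bytes
402,000,000,000,000,000 / 1,099,511,627,776 = 365,616.87 TiB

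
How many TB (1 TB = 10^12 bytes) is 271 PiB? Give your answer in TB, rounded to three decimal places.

305,118.875 TB

271 PiB = 271 × 2^50 bytes = 305,118,874,754,351,104 bytes
1 TB = 10^12 bytes = 1,000,000,000,000 bytes
305,118,874,754,351,104 / 1,000,000,000,000 = 305,118.875 TB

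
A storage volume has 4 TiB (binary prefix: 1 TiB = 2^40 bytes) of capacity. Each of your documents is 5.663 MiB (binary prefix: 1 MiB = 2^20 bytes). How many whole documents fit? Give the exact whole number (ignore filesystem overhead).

Capacity: 4 TiB = 4,398,046,511,104 bytes
Per item: 5.663 MiB = 5,938,085.888 bytes
⌊4,398,046,511,104 / 5,938,085.888⌋ = 740,650

740,650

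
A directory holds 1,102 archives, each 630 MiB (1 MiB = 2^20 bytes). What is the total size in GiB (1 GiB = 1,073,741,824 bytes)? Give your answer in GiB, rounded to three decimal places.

677.988 GiB

Total = 1,102 × 630 MiB = 694,260 MiB
= 694,260 × 1,048,576 bytes = 727,984,373,760 bytes
1 GiB = 1,073,741,824 bytes
727,984,373,760 / 1,073,741,824 = 677.988 GiB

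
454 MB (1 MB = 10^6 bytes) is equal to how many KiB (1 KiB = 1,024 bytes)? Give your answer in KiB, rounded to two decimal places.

454 MB = 454 × 10^6 bytes = 454,000,000 bytes
1 KiB = 1,024 bytes
454,000,000 / 1,024 = 443,359.38 KiB

443,359.38 KiB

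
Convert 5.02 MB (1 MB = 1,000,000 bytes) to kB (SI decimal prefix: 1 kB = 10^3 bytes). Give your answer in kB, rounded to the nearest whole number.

5,020 kB

5.02 MB = 5.02 × 10^6 bytes = 5,020,000 bytes
1 kB = 10^3 bytes = 1,000 bytes
5,020,000 / 1,000 = 5,020 kB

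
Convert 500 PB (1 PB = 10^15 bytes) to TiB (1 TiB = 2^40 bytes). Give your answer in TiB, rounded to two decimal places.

454,747.35 TiB

500 PB = 500 × 10^15 bytes = 500,000,000,000,000,000 bytes
1 TiB = 2^40 bytes = 1,099,511,627,776 bytes
500,000,000,000,000,000 / 1,099,511,627,776 = 454,747.35 TiB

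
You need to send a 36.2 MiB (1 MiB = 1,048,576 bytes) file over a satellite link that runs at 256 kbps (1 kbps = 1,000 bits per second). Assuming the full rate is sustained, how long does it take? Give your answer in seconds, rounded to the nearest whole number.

1,186 seconds

36.2 MiB = 37,958,451.2 bytes = 303,667,609.6 bits
256 kbps = 256,000 bits/s
time = 303,667,609.6 / 256,000 = 1,186 s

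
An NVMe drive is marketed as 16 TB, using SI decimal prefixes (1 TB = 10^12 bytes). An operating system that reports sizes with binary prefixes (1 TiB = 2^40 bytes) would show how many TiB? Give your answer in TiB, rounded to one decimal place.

14.6 TiB

16 TB × 1,000,000,000,000 bytes/TB = 16,000,000,000,000 bytes
1 TiB = 1,099,511,627,776 bytes
16,000,000,000,000 / 1,099,511,627,776 = 14.6 TiB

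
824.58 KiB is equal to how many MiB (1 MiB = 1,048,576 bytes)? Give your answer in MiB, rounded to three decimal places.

0.805 MiB

824.58 KiB × 1,024 bytes/KiB = 844,369.92 bytes
1 MiB = 1,048,576 bytes
844,369.92 / 1,048,576 = 0.805 MiB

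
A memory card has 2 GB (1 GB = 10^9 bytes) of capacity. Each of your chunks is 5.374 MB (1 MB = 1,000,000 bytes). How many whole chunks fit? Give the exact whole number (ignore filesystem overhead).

Capacity: 2 GB = 2,000,000,000 bytes
Per item: 5.374 MB = 5,374,000 bytes
⌊2,000,000,000 / 5,374,000⌋ = 372

372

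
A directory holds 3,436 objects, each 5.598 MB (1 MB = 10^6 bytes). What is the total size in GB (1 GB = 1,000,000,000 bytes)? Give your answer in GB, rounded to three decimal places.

Total = 3,436 × 5.598 MB = 19234.728 MB
= 19234.728 × 1,000,000 bytes = 19,234,728,000 bytes
1 GB = 1,000,000,000 bytes
19,234,728,000 / 1,000,000,000 = 19.235 GB

19.235 GB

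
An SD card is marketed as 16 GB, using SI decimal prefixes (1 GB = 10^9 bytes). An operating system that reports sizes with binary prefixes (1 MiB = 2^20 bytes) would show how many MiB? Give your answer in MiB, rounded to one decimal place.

16 GB × 1,000,000,000 bytes/GB = 16,000,000,000 bytes
1 MiB = 2^20 bytes = 1,048,576 bytes
16,000,000,000 / 1,048,576 = 15,258.8 MiB

15,258.8 MiB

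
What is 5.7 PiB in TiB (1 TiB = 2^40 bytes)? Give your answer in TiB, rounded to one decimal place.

5.7 PiB = 5.7 × 2^50 bytes = 6,417,629,469,002,956.8 bytes
1 TiB = 1,099,511,627,776 bytes
6,417,629,469,002,956.8 / 1,099,511,627,776 = 5,836.8 TiB

5,836.8 TiB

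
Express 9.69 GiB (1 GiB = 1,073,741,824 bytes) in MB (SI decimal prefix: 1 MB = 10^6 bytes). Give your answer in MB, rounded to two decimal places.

9.69 GiB = 9.69 × 2^30 bytes = 10,404,558,274.56 bytes
1 MB = 1,000,000 bytes
10,404,558,274.56 / 1,000,000 = 10,404.56 MB

10,404.56 MB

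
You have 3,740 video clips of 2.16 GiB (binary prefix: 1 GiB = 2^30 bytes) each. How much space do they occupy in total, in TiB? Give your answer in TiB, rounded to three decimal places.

7.889 TiB

Total = 3,740 × 2.16 GiB = 8078.4 GiB
= 8078.4 × 1,073,741,824 bytes = 8,674,115,951,001.6 bytes
1 TiB = 1,099,511,627,776 bytes
8,674,115,951,001.6 / 1,099,511,627,776 = 7.889 TiB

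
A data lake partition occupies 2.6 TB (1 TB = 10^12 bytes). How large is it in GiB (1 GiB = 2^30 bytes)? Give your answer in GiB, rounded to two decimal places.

2.6 TB = 2.6 × 10^12 bytes = 2,600,000,000,000 bytes
1 GiB = 1,073,741,824 bytes
2,600,000,000,000 / 1,073,741,824 = 2,421.44 GiB

2,421.44 GiB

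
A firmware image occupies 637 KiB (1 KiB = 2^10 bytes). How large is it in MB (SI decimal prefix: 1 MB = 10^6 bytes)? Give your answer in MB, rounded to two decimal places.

0.65 MB

637 KiB = 637 × 2^10 bytes = 652,288 bytes
1 MB = 10^6 bytes = 1,000,000 bytes
652,288 / 1,000,000 = 0.65 MB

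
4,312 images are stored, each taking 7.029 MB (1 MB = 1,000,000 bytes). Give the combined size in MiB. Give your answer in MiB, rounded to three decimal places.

28,904.961 MiB

Total = 4,312 × 7.029 MB = 30309.048 MB
= 30309.048 × 1,000,000 bytes = 30,309,048,000 bytes
1 MiB = 1,048,576 bytes
30,309,048,000 / 1,048,576 = 28,904.961 MiB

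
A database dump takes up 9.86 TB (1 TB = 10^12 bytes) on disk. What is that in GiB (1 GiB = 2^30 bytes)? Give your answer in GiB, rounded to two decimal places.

9.86 TB = 9.86 × 10^12 bytes = 9,860,000,000,000 bytes
1 GiB = 1,073,741,824 bytes
9,860,000,000,000 / 1,073,741,824 = 9,182.84 GiB

9,182.84 GiB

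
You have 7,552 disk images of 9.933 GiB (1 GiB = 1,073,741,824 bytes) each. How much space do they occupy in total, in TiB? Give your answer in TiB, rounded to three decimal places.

Total = 7,552 × 9.933 GiB = 75014.016 GiB
= 75014.016 × 1,073,741,824 bytes = 80,545,686,365,405.184 bytes
1 TiB = 1,099,511,627,776 bytes
80,545,686,365,405.184 / 1,099,511,627,776 = 73.256 TiB

73.256 TiB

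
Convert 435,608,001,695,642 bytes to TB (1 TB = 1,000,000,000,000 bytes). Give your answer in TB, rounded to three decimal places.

435.608 TB

435,608,001,695,642 bytes given.
1 TB = 1,000,000,000,000 bytes
435,608,001,695,642 / 1,000,000,000,000 = 435.608 TB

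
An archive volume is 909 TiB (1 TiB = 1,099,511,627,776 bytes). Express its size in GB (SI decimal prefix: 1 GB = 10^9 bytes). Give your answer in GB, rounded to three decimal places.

909 TiB = 909 × 2^40 bytes = 999,456,069,648,384 bytes
1 GB = 1,000,000,000 bytes
999,456,069,648,384 / 1,000,000,000 = 999,456.070 GB

999,456.070 GB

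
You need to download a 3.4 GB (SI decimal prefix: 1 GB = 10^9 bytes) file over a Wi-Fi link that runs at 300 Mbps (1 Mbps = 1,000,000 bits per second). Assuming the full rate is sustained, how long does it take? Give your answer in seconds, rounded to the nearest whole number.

3.4 GB = 3,400,000,000 bytes = 27,200,000,000 bits
300 Mbps = 300,000,000 bits/s
time = 27,200,000,000 / 300,000,000 = 91 s

91 seconds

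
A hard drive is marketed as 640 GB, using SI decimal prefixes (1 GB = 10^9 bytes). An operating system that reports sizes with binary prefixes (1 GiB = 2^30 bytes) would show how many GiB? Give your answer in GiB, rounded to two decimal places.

596.05 GiB

640 GB = 640 × 10^9 bytes = 640,000,000,000 bytes
1 GiB = 2^30 bytes = 1,073,741,824 bytes
640,000,000,000 / 1,073,741,824 = 596.05 GiB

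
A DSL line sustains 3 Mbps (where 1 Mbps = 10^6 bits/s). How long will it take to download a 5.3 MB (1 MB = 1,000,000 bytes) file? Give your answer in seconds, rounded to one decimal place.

5.3 MB = 5,300,000 bytes = 42,400,000 bits
3 Mbps = 3,000,000 bits/s
time = 42,400,000 / 3,000,000 = 14.1 s

14.1 seconds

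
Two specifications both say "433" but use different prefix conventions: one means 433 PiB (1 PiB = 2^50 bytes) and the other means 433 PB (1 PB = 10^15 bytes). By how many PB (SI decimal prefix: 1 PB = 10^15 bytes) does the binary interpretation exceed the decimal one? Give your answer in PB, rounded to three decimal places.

433 PiB = 433 × 1,125,899,906,842,624 = 487,514,659,662,856,192 bytes
433 PB = 433 × 1,000,000,000,000,000 = 433,000,000,000,000,000 bytes
difference = 54,514,659,662,856,192 bytes
54,514,659,662,856,192 / 1,000,000,000,000,000 = 54.515 PB

54.515 PB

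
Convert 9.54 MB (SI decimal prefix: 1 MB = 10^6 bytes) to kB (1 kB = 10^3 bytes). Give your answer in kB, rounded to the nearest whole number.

9.54 MB × 1,000,000 bytes/MB = 9,540,000 bytes
1 kB = 10^3 bytes = 1,000 bytes
9,540,000 / 1,000 = 9,540 kB

9,540 kB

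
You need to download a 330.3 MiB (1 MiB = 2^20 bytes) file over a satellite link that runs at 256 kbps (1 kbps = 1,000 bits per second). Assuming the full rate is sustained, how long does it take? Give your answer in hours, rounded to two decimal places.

330.3 MiB = 346,344,652.8 bytes = 2,770,757,222.4 bits
256 kbps = 256,000 bits/s
time = 2,770,757,222.4 / 256,000 = 10,823.2704 s
10,823.2704 s / 3600 = 3.01 hours

3.01 hours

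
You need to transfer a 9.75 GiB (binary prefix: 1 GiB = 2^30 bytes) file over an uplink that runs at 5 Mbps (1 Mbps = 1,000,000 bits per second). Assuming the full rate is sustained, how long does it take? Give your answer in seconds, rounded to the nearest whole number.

16,750 seconds

9.75 GiB = 10,468,982,784 bytes = 83,751,862,272 bits
5 Mbps = 5,000,000 bits/s
time = 83,751,862,272 / 5,000,000 = 16,750 s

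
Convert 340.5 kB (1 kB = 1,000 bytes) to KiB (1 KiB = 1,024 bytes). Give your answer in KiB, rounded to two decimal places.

332.52 KiB

340.5 kB × 1,000 bytes/kB = 340,500 bytes
1 KiB = 1,024 bytes
340,500 / 1,024 = 332.52 KiB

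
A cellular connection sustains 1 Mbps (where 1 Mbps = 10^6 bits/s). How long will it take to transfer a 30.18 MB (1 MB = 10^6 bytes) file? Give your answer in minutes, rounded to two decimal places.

30.18 MB = 30,180,000 bytes = 241,440,000 bits
1 Mbps = 1,000,000 bits/s
time = 241,440,000 / 1,000,000 = 241.440 s
241.440 s / 60 = 4.02 minutes

4.02 minutes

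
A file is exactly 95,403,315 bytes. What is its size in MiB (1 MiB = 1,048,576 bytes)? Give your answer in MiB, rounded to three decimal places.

90.984 MiB

95,403,315 bytes given.
1 MiB = 1,048,576 bytes
95,403,315 / 1,048,576 = 90.984 MiB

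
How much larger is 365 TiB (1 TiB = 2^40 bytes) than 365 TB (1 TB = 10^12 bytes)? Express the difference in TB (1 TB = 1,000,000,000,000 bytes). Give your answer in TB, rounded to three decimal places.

36.322 TB

365 TiB = 365 × 1,099,511,627,776 = 401,321,744,138,240 bytes
365 TB = 365 × 1,000,000,000,000 = 365,000,000,000,000 bytes
difference = 36,321,744,138,240 bytes
36,321,744,138,240 / 1,000,000,000,000 = 36.322 TB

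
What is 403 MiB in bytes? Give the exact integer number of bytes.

422,576,128 bytes

403 × 1,048,576 = 422,576,128 bytes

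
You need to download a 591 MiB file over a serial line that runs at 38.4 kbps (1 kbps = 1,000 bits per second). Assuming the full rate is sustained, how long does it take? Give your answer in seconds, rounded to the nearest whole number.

591 MiB = 619,708,416 bytes = 4,957,667,328 bits
38.4 kbps = 38,400 bits/s
time = 4,957,667,328 / 38,400 = 129,106 s

129,106 seconds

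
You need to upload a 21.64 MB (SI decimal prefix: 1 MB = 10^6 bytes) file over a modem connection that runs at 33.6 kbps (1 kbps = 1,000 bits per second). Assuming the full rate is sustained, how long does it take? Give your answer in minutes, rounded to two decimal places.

21.64 MB = 21,640,000 bytes = 173,120,000 bits
33.6 kbps = 33,600 bits/s
time = 173,120,000 / 33,600 = 5,152.381 s
5,152.381 s / 60 = 85.87 minutes

85.87 minutes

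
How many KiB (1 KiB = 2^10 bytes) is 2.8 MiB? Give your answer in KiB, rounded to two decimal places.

2,867.20 KiB

2.8 MiB × 1,048,576 bytes/MiB = 2,936,012.8 bytes
1 KiB = 1,024 bytes
2,936,012.8 / 1,024 = 2,867.20 KiB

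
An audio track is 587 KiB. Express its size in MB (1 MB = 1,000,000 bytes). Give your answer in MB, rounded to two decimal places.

587 KiB = 587 × 2^10 bytes = 601,088 bytes
1 MB = 1,000,000 bytes
601,088 / 1,000,000 = 0.60 MB

0.60 MB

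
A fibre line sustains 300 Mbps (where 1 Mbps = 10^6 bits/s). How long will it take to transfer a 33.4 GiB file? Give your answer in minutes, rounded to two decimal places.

15.94 minutes

33.4 GiB = 35,862,976,921.6 bytes = 286,903,815,372.8 bits
300 Mbps = 300,000,000 bits/s
time = 286,903,815,372.8 / 300,000,000 = 956.346 s
956.346 s / 60 = 15.94 minutes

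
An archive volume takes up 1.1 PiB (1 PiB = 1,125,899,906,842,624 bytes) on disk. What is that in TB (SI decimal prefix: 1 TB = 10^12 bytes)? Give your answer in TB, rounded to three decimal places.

1.1 PiB = 1.1 × 2^50 bytes = 1,238,489,897,526,886.4 bytes
1 TB = 10^12 bytes = 1,000,000,000,000 bytes
1,238,489,897,526,886.4 / 1,000,000,000,000 = 1,238.490 TB

1,238.490 TB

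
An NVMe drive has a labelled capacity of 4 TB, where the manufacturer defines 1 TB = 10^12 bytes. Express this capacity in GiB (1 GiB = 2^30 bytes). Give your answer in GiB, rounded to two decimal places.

3,725.29 GiB

4 TB = 4 × 10^12 bytes = 4,000,000,000,000 bytes
1 GiB = 1,073,741,824 bytes
4,000,000,000,000 / 1,073,741,824 = 3,725.29 GiB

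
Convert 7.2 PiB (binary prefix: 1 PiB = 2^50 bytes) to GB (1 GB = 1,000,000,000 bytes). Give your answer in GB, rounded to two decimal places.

7.2 PiB = 7.2 × 2^50 bytes = 8,106,479,329,266,892.8 bytes
1 GB = 1,000,000,000 bytes
8,106,479,329,266,892.8 / 1,000,000,000 = 8,106,479.33 GB

8,106,479.33 GB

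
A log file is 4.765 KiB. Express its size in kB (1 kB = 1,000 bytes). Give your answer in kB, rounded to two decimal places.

4.765 KiB = 4.765 × 2^10 bytes = 4,879.36 bytes
1 kB = 10^3 bytes = 1,000 bytes
4,879.36 / 1,000 = 4.88 kB

4.88 kB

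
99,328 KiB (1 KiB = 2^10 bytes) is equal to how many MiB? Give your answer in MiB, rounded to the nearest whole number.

97 MiB

99,328 KiB = 99,328 × 2^10 bytes = 101,711,872 bytes
1 MiB = 2^20 bytes = 1,048,576 bytes
101,711,872 / 1,048,576 = 97 MiB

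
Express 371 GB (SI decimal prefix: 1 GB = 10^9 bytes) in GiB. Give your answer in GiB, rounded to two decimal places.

345.52 GiB

371 GB × 1,000,000,000 bytes/GB = 371,000,000,000 bytes
1 GiB = 2^30 bytes = 1,073,741,824 bytes
371,000,000,000 / 1,073,741,824 = 345.52 GiB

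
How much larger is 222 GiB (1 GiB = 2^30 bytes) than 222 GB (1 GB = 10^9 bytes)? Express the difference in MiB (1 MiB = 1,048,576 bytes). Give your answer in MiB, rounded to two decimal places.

222 GiB = 222 × 1,073,741,824 = 238,370,684,928 bytes
222 GB = 222 × 1,000,000,000 = 222,000,000,000 bytes
difference = 16,370,684,928 bytes
16,370,684,928 / 1,048,576 = 15,612.30 MiB

15,612.30 MiB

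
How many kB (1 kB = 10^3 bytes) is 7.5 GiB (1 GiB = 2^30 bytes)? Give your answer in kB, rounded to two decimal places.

8,053,063.68 kB

7.5 GiB = 7.5 × 2^30 bytes = 8,053,063,680 bytes
1 kB = 10^3 bytes = 1,000 bytes
8,053,063,680 / 1,000 = 8,053,063.68 kB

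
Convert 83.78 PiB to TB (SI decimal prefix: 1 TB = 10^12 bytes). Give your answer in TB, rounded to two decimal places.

94,327.89 TB

83.78 PiB = 83.78 × 2^50 bytes = 94,327,894,195,275,038.72 bytes
1 TB = 10^12 bytes = 1,000,000,000,000 bytes
94,327,894,195,275,038.72 / 1,000,000,000,000 = 94,327.89 TB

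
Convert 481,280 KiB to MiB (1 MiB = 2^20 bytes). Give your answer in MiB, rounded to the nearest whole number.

470 MiB

481,280 KiB = 481,280 × 2^10 bytes = 492,830,720 bytes
1 MiB = 2^20 bytes = 1,048,576 bytes
492,830,720 / 1,048,576 = 470 MiB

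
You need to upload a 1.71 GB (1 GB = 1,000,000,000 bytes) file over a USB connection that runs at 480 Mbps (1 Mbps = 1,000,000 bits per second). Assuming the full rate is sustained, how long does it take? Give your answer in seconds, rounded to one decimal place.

1.71 GB = 1,710,000,000 bytes = 13,680,000,000 bits
480 Mbps = 480,000,000 bits/s
time = 13,680,000,000 / 480,000,000 = 28.5 s

28.5 seconds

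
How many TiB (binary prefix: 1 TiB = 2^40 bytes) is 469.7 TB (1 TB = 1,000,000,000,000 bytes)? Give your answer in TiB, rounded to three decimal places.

427.190 TiB

469.7 TB = 469.7 × 10^12 bytes = 469,700,000,000,000 bytes
1 TiB = 1,099,511,627,776 bytes
469,700,000,000,000 / 1,099,511,627,776 = 427.190 TiB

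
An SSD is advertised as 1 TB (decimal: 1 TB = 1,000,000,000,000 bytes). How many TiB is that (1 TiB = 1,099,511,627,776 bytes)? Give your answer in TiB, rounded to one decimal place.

1 TB = 1 × 10^12 bytes = 1,000,000,000,000 bytes
1 TiB = 2^40 bytes = 1,099,511,627,776 bytes
1,000,000,000,000 / 1,099,511,627,776 = 0.9 TiB

0.9 TiB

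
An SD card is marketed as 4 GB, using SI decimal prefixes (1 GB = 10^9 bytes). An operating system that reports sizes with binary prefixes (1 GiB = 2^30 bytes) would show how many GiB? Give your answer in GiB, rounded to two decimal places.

3.73 GiB

4 GB = 4 × 10^9 bytes = 4,000,000,000 bytes
1 GiB = 1,073,741,824 bytes
4,000,000,000 / 1,073,741,824 = 3.73 GiB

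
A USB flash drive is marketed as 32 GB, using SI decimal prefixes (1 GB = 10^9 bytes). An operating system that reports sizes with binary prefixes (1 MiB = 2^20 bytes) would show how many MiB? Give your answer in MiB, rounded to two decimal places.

30,517.58 MiB

32 GB = 32 × 10^9 bytes = 32,000,000,000 bytes
1 MiB = 2^20 bytes = 1,048,576 bytes
32,000,000,000 / 1,048,576 = 30,517.58 MiB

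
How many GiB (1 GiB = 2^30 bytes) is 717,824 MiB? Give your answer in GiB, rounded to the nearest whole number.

717,824 MiB × 1,048,576 bytes/MiB = 752,693,018,624 bytes
1 GiB = 2^30 bytes = 1,073,741,824 bytes
752,693,018,624 / 1,073,741,824 = 701 GiB

701 GiB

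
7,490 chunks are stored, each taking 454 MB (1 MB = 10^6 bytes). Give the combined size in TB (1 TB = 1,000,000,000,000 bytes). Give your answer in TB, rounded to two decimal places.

3.40 TB

Total = 7,490 × 454 MB = 3,400,460 MB
= 3,400,460 × 1,000,000 bytes = 3,400,460,000,000 bytes
1 TB = 1,000,000,000,000 bytes
3,400,460,000,000 / 1,000,000,000,000 = 3.40 TB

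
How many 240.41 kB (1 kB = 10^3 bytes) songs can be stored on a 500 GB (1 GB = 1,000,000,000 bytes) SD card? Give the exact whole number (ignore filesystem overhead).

2,079,780

Capacity: 500 GB = 500,000,000,000 bytes
Per item: 240.41 kB = 240,410 bytes
⌊500,000,000,000 / 240,410⌋ = 2,079,780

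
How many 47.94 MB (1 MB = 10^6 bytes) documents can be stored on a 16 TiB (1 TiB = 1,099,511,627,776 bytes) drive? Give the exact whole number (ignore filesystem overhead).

Capacity: 16 TiB = 17,592,186,044,416 bytes
Per item: 47.94 MB = 47,940,000 bytes
⌊17,592,186,044,416 / 47,940,000⌋ = 366,962

366,962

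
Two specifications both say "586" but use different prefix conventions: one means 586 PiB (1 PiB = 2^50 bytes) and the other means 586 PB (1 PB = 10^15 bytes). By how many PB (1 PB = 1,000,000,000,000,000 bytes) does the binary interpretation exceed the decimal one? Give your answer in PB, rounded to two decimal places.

73.78 PB

586 PiB = 586 × 1,125,899,906,842,624 = 659,777,345,409,777,664 bytes
586 PB = 586 × 1,000,000,000,000,000 = 586,000,000,000,000,000 bytes
difference = 73,777,345,409,777,664 bytes
73,777,345,409,777,664 / 1,000,000,000,000,000 = 73.78 PB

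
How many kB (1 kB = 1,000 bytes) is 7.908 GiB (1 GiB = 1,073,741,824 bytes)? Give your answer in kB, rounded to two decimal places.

7.908 GiB = 7.908 × 2^30 bytes = 8,491,150,344.192 bytes
1 kB = 10^3 bytes = 1,000 bytes
8,491,150,344.192 / 1,000 = 8,491,150.34 kB

8,491,150.34 kB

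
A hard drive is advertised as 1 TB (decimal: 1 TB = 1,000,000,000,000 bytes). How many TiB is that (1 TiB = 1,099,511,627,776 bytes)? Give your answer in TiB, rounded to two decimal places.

0.91 TiB

1 TB = 1 × 10^12 bytes = 1,000,000,000,000 bytes
1 TiB = 1,099,511,627,776 bytes
1,000,000,000,000 / 1,099,511,627,776 = 0.91 TiB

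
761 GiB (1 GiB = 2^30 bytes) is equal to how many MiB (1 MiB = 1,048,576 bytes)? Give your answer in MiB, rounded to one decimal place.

761 GiB = 761 × 2^30 bytes = 817,117,528,064 bytes
1 MiB = 1,048,576 bytes
817,117,528,064 / 1,048,576 = 779,264.0 MiB

779,264.0 MiB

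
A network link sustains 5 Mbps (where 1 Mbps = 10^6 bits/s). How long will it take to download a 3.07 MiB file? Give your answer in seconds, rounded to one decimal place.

5.2 seconds

3.07 MiB = 3,219,128.32 bytes = 25,753,026.56 bits
5 Mbps = 5,000,000 bits/s
time = 25,753,026.56 / 5,000,000 = 5.2 s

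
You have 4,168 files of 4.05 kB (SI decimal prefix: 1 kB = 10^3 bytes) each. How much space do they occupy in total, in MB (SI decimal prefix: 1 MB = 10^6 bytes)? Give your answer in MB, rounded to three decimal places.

16.880 MB

Total = 4,168 × 4.05 kB = 16880.4 kB
= 16880.4 × 1,000 bytes = 16,880,400 bytes
1 MB = 1,000,000 bytes
16,880,400 / 1,000,000 = 16.880 MB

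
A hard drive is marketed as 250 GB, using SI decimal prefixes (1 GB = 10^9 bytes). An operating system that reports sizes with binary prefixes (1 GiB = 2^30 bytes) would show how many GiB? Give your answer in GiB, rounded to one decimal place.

250 GB × 1,000,000,000 bytes/GB = 250,000,000,000 bytes
1 GiB = 2^30 bytes = 1,073,741,824 bytes
250,000,000,000 / 1,073,741,824 = 232.8 GiB

232.8 GiB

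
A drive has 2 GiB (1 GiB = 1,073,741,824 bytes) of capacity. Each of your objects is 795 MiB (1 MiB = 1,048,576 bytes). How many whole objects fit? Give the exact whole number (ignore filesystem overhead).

Capacity: 2 GiB = 2,147,483,648 bytes
Per item: 795 MiB = 833,617,920 bytes
⌊2,147,483,648 / 833,617,920⌋ = 2

2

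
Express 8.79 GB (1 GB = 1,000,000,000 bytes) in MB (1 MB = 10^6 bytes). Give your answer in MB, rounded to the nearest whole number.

8.79 GB × 1,000,000,000 bytes/GB = 8,790,000,000 bytes
1 MB = 10^6 bytes = 1,000,000 bytes
8,790,000,000 / 1,000,000 = 8,790 MB

8,790 MB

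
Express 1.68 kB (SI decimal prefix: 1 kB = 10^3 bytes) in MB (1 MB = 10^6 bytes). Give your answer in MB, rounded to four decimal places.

0.0017 MB

1.68 kB × 1,000 bytes/kB = 1,680 bytes
1 MB = 1,000,000 bytes
1,680 / 1,000,000 = 0.0017 MB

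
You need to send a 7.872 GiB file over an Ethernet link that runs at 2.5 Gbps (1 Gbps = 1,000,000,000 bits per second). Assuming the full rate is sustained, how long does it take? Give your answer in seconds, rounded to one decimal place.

27.0 seconds

7.872 GiB = 8,452,495,638.528 bytes = 67,619,965,108.224 bits
2.5 Gbps = 2,500,000,000 bits/s
time = 67,619,965,108.224 / 2,500,000,000 = 27.0 s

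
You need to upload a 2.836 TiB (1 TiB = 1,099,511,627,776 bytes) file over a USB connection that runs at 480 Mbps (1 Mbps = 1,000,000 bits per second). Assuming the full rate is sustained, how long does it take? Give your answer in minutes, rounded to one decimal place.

866.2 minutes

2.836 TiB = 3,118,214,976,372.736 bytes = 24,945,719,810,981.888 bits
480 Mbps = 480,000,000 bits/s
time = 24,945,719,810,981.888 / 480,000,000 = 51,970.25 s
51,970.25 s / 60 = 866.2 minutes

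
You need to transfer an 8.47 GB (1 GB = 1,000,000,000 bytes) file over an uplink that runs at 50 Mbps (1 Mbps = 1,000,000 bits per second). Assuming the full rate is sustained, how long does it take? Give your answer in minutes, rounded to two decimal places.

8.47 GB = 8,470,000,000 bytes = 67,760,000,000 bits
50 Mbps = 50,000,000 bits/s
time = 67,760,000,000 / 50,000,000 = 1,355.200 s
1,355.200 s / 60 = 22.59 minutes

22.59 minutes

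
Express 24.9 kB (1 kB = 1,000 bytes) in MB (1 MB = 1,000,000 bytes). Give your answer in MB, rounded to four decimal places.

0.0249 MB

24.9 kB × 1,000 bytes/kB = 24,900 bytes
1 MB = 10^6 bytes = 1,000,000 bytes
24,900 / 1,000,000 = 0.0249 MB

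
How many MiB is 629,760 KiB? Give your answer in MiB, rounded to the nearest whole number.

615 MiB

629,760 KiB × 1,024 bytes/KiB = 644,874,240 bytes
1 MiB = 1,048,576 bytes
644,874,240 / 1,048,576 = 615 MiB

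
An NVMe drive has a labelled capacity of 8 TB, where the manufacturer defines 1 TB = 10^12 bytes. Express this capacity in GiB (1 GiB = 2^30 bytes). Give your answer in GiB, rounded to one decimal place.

8 TB = 8 × 10^12 bytes = 8,000,000,000,000 bytes
1 GiB = 2^30 bytes = 1,073,741,824 bytes
8,000,000,000,000 / 1,073,741,824 = 7,450.6 GiB

7,450.6 GiB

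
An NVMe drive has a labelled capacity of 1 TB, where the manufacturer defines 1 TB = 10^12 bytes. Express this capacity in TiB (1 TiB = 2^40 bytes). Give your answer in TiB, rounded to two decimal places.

1 TB = 1 × 10^12 bytes = 1,000,000,000,000 bytes
1 TiB = 2^40 bytes = 1,099,511,627,776 bytes
1,000,000,000,000 / 1,099,511,627,776 = 0.91 TiB

0.91 TiB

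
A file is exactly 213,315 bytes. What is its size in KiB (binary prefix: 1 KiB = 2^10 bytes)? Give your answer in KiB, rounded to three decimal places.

213,315 bytes given.
1 KiB = 2^10 bytes = 1,024 bytes
213,315 / 1,024 = 208.315 KiB

208.315 KiB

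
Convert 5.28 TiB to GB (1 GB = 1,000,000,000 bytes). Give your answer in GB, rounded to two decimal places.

5.28 TiB = 5.28 × 2^40 bytes = 5,805,421,394,657.28 bytes
1 GB = 10^9 bytes = 1,000,000,000 bytes
5,805,421,394,657.28 / 1,000,000,000 = 5,805.42 GB

5,805.42 GB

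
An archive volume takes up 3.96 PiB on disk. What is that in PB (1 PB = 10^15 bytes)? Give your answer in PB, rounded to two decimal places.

3.96 PiB = 3.96 × 2^50 bytes = 4,458,563,631,096,791.04 bytes
1 PB = 1,000,000,000,000,000 bytes
4,458,563,631,096,791.04 / 1,000,000,000,000,000 = 4.46 PB

4.46 PB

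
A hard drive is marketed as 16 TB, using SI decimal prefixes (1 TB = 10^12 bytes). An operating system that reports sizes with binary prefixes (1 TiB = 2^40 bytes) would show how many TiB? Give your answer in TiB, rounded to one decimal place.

14.6 TiB

16 TB × 1,000,000,000,000 bytes/TB = 16,000,000,000,000 bytes
1 TiB = 1,099,511,627,776 bytes
16,000,000,000,000 / 1,099,511,627,776 = 14.6 TiB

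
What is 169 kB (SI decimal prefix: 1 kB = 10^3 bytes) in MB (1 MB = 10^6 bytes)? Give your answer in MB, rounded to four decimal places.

0.1690 MB

169 kB × 1,000 bytes/kB = 169,000 bytes
1 MB = 1,000,000 bytes
169,000 / 1,000,000 = 0.1690 MB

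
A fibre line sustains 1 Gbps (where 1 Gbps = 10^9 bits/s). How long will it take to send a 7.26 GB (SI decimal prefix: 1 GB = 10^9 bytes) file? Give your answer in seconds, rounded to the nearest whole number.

7.26 GB = 7,260,000,000 bytes = 58,080,000,000 bits
1 Gbps = 1,000,000,000 bits/s
time = 58,080,000,000 / 1,000,000,000 = 58 s

58 seconds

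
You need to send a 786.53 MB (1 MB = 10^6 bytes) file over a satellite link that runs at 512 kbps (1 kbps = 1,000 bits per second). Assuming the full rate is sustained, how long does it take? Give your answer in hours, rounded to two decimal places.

3.41 hours

786.53 MB = 786,530,000 bytes = 6,292,240,000 bits
512 kbps = 512,000 bits/s
time = 6,292,240,000 / 512,000 = 12,289.5313 s
12,289.5313 s / 3600 = 3.41 hours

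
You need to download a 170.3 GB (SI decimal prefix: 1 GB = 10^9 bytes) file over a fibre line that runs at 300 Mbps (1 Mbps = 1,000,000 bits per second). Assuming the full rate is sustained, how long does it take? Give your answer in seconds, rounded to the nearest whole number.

170.3 GB = 170,300,000,000 bytes = 1,362,400,000,000 bits
300 Mbps = 300,000,000 bits/s
time = 1,362,400,000,000 / 300,000,000 = 4,541 s

4,541 seconds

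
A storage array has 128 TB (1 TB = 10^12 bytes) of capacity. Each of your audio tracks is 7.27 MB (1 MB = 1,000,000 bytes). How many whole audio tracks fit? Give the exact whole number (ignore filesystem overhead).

17,606,602

Capacity: 128 TB = 128,000,000,000,000 bytes
Per item: 7.27 MB = 7,270,000 bytes
⌊128,000,000,000,000 / 7,270,000⌋ = 17,606,602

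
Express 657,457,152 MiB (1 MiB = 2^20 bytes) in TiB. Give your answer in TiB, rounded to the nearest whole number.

657,457,152 MiB × 1,048,576 bytes/MiB = 689,393,790,615,552 bytes
1 TiB = 2^40 bytes = 1,099,511,627,776 bytes
689,393,790,615,552 / 1,099,511,627,776 = 627 TiB

627 TiB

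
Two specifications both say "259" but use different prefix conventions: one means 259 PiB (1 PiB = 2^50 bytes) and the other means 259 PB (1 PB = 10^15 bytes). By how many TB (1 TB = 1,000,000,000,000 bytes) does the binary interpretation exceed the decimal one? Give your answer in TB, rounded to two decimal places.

32,608.08 TB

259 PiB = 259 × 1,125,899,906,842,624 = 291,608,075,872,239,616 bytes
259 PB = 259 × 1,000,000,000,000,000 = 259,000,000,000,000,000 bytes
difference = 32,608,075,872,239,616 bytes
32,608,075,872,239,616 / 1,000,000,000,000 = 32,608.08 TB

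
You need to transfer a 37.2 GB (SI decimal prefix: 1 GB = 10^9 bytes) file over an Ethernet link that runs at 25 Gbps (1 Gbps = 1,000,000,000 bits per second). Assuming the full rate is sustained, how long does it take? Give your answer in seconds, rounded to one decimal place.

11.9 seconds

37.2 GB = 37,200,000,000 bytes = 297,600,000,000 bits
25 Gbps = 25,000,000,000 bits/s
time = 297,600,000,000 / 25,000,000,000 = 11.9 s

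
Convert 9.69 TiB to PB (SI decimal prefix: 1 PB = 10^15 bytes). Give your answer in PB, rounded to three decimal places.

9.69 TiB = 9.69 × 2^40 bytes = 10,654,267,673,149.44 bytes
1 PB = 1,000,000,000,000,000 bytes
10,654,267,673,149.44 / 1,000,000,000,000,000 = 0.011 PB

0.011 PB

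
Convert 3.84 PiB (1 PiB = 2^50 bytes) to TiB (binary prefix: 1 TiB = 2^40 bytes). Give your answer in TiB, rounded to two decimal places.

3,932.16 TiB

3.84 PiB = 3.84 × 2^50 bytes = 4,323,455,642,275,676.16 bytes
1 TiB = 2^40 bytes = 1,099,511,627,776 bytes
4,323,455,642,275,676.16 / 1,099,511,627,776 = 3,932.16 TiB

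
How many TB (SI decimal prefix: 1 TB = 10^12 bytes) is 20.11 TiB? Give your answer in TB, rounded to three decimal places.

22.111 TB

20.11 TiB × 1,099,511,627,776 bytes/TiB = 22,111,178,834,575.36 bytes
1 TB = 10^12 bytes = 1,000,000,000,000 bytes
22,111,178,834,575.36 / 1,000,000,000,000 = 22.111 TB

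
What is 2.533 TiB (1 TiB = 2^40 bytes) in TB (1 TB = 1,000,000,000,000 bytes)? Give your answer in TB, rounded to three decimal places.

2.533 TiB × 1,099,511,627,776 bytes/TiB = 2,785,062,953,156.608 bytes
1 TB = 1,000,000,000,000 bytes
2,785,062,953,156.608 / 1,000,000,000,000 = 2.785 TB

2.785 TB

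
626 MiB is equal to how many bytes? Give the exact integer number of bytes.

626 × 1,048,576 = 656,408,576 bytes

656,408,576 bytes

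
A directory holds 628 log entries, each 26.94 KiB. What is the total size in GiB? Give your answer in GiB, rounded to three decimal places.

0.016 GiB

Total = 628 × 26.94 KiB = 16918.32 KiB
= 16918.32 × 1,024 bytes = 17,324,359.68 bytes
1 GiB = 1,073,741,824 bytes
17,324,359.68 / 1,073,741,824 = 0.016 GiB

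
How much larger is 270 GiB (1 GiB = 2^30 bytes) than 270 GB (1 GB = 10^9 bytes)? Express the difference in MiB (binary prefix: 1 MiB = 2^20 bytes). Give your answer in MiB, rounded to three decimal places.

270 GiB = 270 × 1,073,741,824 = 289,910,292,480 bytes
270 GB = 270 × 1,000,000,000 = 270,000,000,000 bytes
difference = 19,910,292,480 bytes
19,910,292,480 / 1,048,576 = 18,987.935 MiB

18,987.935 MiB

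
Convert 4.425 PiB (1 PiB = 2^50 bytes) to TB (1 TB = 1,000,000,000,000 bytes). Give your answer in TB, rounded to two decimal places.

4,982.11 TB

4.425 PiB × 1,125,899,906,842,624 bytes/PiB = 4,982,107,087,778,611.2 bytes
1 TB = 1,000,000,000,000 bytes
4,982,107,087,778,611.2 / 1,000,000,000,000 = 4,982.11 TB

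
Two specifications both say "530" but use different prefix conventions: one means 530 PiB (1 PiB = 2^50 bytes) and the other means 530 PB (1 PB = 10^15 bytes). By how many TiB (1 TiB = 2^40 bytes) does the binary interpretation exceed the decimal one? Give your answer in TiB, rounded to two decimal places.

60,687.81 TiB

530 PiB = 530 × 1,125,899,906,842,624 = 596,726,950,626,590,720 bytes
530 PB = 530 × 1,000,000,000,000,000 = 530,000,000,000,000,000 bytes
difference = 66,726,950,626,590,720 bytes
66,726,950,626,590,720 / 1,099,511,627,776 = 60,687.81 TiB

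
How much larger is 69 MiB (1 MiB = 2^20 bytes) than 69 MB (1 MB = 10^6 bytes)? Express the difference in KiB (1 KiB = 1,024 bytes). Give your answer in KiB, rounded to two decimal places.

69 MiB = 69 × 1,048,576 = 72,351,744 bytes
69 MB = 69 × 1,000,000 = 69,000,000 bytes
difference = 3,351,744 bytes
3,351,744 / 1,024 = 3,273.19 KiB

3,273.19 KiB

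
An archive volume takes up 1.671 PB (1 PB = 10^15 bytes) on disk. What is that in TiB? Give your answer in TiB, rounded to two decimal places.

1.671 PB = 1.671 × 10^15 bytes = 1,671,000,000,000,000 bytes
1 TiB = 2^40 bytes = 1,099,511,627,776 bytes
1,671,000,000,000,000 / 1,099,511,627,776 = 1,519.77 TiB

1,519.77 TiB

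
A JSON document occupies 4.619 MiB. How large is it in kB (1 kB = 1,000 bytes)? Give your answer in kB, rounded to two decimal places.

4,843.37 kB

4.619 MiB = 4.619 × 2^20 bytes = 4,843,372.544 bytes
1 kB = 10^3 bytes = 1,000 bytes
4,843,372.544 / 1,000 = 4,843.37 kB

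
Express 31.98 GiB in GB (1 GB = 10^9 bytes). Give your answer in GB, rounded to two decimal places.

34.34 GB

31.98 GiB = 31.98 × 2^30 bytes = 34,338,263,531.52 bytes
1 GB = 1,000,000,000 bytes
34,338,263,531.52 / 1,000,000,000 = 34.34 GB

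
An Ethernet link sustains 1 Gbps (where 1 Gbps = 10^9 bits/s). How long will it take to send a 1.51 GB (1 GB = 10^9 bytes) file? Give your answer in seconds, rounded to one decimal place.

12.1 seconds

1.51 GB = 1,510,000,000 bytes = 12,080,000,000 bits
1 Gbps = 1,000,000,000 bits/s
time = 12,080,000,000 / 1,000,000,000 = 12.1 s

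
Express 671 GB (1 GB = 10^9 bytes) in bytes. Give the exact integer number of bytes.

671,000,000,000 bytes

671 × 1,000,000,000 = 671,000,000,000 bytes  (1 GB = 10^9 bytes)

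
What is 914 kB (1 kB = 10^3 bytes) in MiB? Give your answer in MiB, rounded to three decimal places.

0.872 MiB

914 kB = 914 × 10^3 bytes = 914,000 bytes
1 MiB = 1,048,576 bytes
914,000 / 1,048,576 = 0.872 MiB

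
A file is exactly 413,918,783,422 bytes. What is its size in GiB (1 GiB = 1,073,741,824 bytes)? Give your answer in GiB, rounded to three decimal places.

413,918,783,422 bytes given.
1 GiB = 1,073,741,824 bytes
413,918,783,422 / 1,073,741,824 = 385.492 GiB

385.492 GiB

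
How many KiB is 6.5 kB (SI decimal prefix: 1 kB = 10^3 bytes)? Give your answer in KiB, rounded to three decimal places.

6.348 KiB

6.5 kB = 6.5 × 10^3 bytes = 6,500 bytes
1 KiB = 1,024 bytes
6,500 / 1,024 = 6.348 KiB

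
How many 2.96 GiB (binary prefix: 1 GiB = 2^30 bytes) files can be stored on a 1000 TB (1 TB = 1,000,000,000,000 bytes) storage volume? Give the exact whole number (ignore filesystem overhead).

314,636

Capacity: 1000 TB = 1,000,000,000,000,000 bytes
Per item: 2.96 GiB = 3,178,275,799.04 bytes
⌊1,000,000,000,000,000 / 3,178,275,799.04⌋ = 314,636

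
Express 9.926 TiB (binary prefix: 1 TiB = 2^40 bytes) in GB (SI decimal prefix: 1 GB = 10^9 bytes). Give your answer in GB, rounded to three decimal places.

9.926 TiB = 9.926 × 2^40 bytes = 10,913,752,417,304.576 bytes
1 GB = 1,000,000,000 bytes
10,913,752,417,304.576 / 1,000,000,000 = 10,913.752 GB

10,913.752 GB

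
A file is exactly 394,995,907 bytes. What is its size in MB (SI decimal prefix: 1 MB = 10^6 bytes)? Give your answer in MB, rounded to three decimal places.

394.996 MB

394,995,907 bytes given.
1 MB = 10^6 bytes = 1,000,000 bytes
394,995,907 / 1,000,000 = 394.996 MB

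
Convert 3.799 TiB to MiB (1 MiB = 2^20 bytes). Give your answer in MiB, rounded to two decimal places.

3,983,540.22 MiB

3.799 TiB = 3.799 × 2^40 bytes = 4,177,044,673,921.024 bytes
1 MiB = 2^20 bytes = 1,048,576 bytes
4,177,044,673,921.024 / 1,048,576 = 3,983,540.22 MiB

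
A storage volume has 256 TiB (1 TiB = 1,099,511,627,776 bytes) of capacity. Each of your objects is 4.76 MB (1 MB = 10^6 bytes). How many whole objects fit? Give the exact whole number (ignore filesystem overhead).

59,133,398

Capacity: 256 TiB = 281,474,976,710,656 bytes
Per item: 4.76 MB = 4,760,000 bytes
⌊281,474,976,710,656 / 4,760,000⌋ = 59,133,398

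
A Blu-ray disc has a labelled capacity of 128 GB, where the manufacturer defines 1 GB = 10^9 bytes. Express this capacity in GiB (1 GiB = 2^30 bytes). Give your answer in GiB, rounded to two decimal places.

128 GB × 1,000,000,000 bytes/GB = 128,000,000,000 bytes
1 GiB = 1,073,741,824 bytes
128,000,000,000 / 1,073,741,824 = 119.21 GiB

119.21 GiB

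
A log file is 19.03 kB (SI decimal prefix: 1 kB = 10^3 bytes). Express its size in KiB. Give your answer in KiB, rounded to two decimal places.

18.58 KiB

19.03 kB = 19.03 × 10^3 bytes = 19,030 bytes
1 KiB = 1,024 bytes
19,030 / 1,024 = 18.58 KiB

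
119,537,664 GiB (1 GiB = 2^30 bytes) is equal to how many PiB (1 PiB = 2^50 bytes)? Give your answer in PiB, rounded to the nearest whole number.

119,537,664 GiB = 119,537,664 × 2^30 bytes = 128,352,589,380,059,136 bytes
1 PiB = 2^50 bytes = 1,125,899,906,842,624 bytes
128,352,589,380,059,136 / 1,125,899,906,842,624 = 114 PiB

114 PiB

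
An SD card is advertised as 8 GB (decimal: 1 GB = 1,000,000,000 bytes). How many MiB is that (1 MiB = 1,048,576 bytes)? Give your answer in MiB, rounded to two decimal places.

8 GB = 8 × 10^9 bytes = 8,000,000,000 bytes
1 MiB = 1,048,576 bytes
8,000,000,000 / 1,048,576 = 7,629.39 MiB

7,629.39 MiB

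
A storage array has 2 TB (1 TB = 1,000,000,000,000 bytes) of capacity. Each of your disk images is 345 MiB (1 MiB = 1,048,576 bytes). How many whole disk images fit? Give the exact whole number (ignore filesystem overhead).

Capacity: 2 TB = 2,000,000,000,000 bytes
Per item: 345 MiB = 361,758,720 bytes
⌊2,000,000,000,000 / 361,758,720⌋ = 5,528

5,528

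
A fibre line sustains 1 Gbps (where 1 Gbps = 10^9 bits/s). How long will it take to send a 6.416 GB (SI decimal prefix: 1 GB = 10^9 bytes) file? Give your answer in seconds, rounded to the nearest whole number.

51 seconds

6.416 GB = 6,416,000,000 bytes = 51,328,000,000 bits
1 Gbps = 1,000,000,000 bits/s
time = 51,328,000,000 / 1,000,000,000 = 51 s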